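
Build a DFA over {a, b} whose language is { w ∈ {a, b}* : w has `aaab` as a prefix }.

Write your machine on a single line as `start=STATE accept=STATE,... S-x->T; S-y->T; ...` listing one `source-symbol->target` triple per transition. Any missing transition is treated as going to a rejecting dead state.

Walk along `aaab` while the input agrees: from S0 take `a` to S1, and so on. Any deviation drops to the rejecting sink S5. Once S4 is reached the prefix is confirmed and every continuation is accepted.
6 states suffice.
        a   b  
>  S0   S1  S5 
   S1   S2  S5 
   S2   S3  S5 
   S3   S5  S4 
 * S4   S4  S4 
   S5   S5  S5 
(> = start, * = accepting)

start=S0; accept=S4; S0-a->S1; S0-b->S5; S1-a->S2; S1-b->S5; S2-a->S3; S2-b->S5; S3-a->S5; S3-b->S4; S4-a->S4; S4-b->S4; S5-a->S5; S5-b->S5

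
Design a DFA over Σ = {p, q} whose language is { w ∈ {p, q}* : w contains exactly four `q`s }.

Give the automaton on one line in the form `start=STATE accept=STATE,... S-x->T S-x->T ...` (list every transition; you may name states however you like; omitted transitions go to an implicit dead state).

start=S0 accept=S4 S0-p->S0 S0-q->S1 S1-p->S1 S1-q->S2 S2-p->S2 S2-q->S3 S3-p->S3 S3-q->S4 S4-p->S4 S4-q->S5 S5-p->S5 S5-q->S5

Only the number of `q`s matters, and only up to 5. Make a chain S0 → S1 → S2 → S3 → S4 → S5 advanced by each `q` (with S5 absorbing); every other symbol self-loops. The accepting set is {S4}.
A 6-state machine:
        p   q  
>  S0   S0  S1 
   S1   S1  S2 
   S2   S2  S3 
   S3   S3  S4 
 * S4   S4  S5 
   S5   S5  S5 
(> = start, * = accepting)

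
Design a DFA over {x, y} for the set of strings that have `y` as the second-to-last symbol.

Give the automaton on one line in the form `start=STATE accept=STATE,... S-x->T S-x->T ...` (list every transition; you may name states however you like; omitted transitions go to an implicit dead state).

start=q0 accept=q5,q6 q0-x->q1 q0-y->q2 q1-x->q3 q1-y->q4 q2-x->q5 q2-y->q6 q3-x->q3 q3-y->q4 q4-x->q5 q4-y->q6 q5-x->q3 q5-y->q4 q6-x->q5 q6-y->q6

Because acceptance depends on a position counted from the end, the machine has to buffer the most recent 2 symbols. Make each state the string of the last up-to-2 symbols read; on input `x` shift the window left and append `x`. Accept when the buffered window has length 2 and begins with `y`.
With 7 states:
        x   y  
>  q0   q1  q2 
   q1   q3  q4 
   q2   q5  q6 
   q3   q3  q4 
   q4   q5  q6 
 * q5   q3  q4 
 * q6   q5  q6 
(> = start, * = accepting)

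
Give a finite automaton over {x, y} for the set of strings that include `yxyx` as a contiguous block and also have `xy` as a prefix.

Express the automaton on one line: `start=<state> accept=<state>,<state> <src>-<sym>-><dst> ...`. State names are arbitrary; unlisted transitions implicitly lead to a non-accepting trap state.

start=A accept=L A-x->B A-y->C B-x->D B-y->E C-x->F C-y->C D-x->D D-y->C E-x->G E-y->E F-x->D F-y->H G-x->I G-y->J H-x->K H-y->C I-x->I I-y->E J-x->L J-y->E K-x->K K-y->K L-x->L L-y->L

Build one automaton per condition and run them in lockstep. One (5 states) tracks whether and how much of `yxyx` has been seen; the other (4 states) tracks whether the input so far still matches the prefix `xy`. Each combined state is a pair, one component from each; accept when both components accept.
With 12 states:
       x  y 
>  A   B  C 
   B   D  E 
   C   F  C 
   D   D  C 
   E   G  E 
   F   D  H 
   G   I  J 
   H   K  C 
   I   I  E 
   J   L  E 
   K   K  K 
 * L   L  L 
(> = start, * = accepting)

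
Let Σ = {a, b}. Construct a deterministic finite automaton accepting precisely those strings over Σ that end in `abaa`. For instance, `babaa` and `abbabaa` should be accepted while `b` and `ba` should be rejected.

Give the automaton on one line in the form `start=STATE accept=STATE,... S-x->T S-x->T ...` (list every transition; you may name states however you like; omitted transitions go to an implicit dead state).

start=s0 accept=s4 s0-a->s1 s0-b->s0 s1-a->s1 s1-b->s2 s2-a->s3 s2-b->s0 s3-a->s4 s3-b->s2 s4-a->s1 s4-b->s2

Remember how much of `abaa` the current input suffix matches. State s0 means no match yet; s1 means the last symbol is `a`; s2 means the last 2 symbols are `ab`; s3 means the last 3 symbols are `aba`; s4 means the last 4 symbols are `abaa`. Only s4 accepts. On a mismatch, fall back to the longest proper suffix that is still a prefix of `abaa`.
5 states suffice.
        a   b  
>  s0   s1  s0 
   s1   s1  s2 
   s2   s3  s0 
   s3   s4  s2 
 * s4   s1  s2 
(> = start, * = accepting)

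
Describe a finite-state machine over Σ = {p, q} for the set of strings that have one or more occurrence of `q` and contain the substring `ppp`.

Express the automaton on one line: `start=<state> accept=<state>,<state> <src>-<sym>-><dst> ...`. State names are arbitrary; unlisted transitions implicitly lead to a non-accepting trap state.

start=A accept=J,L A-p->B A-q->C B-p->D B-q->C C-p->E C-q->F D-p->G D-q->C E-p->H E-q->F F-p->I F-q->F G-p->G G-q->J H-p->J H-q->F I-p->K I-q->F J-p->J J-q->L K-p->L K-q->F L-p->L L-q->L

Build one automaton per condition and run them in lockstep. The first has 3 states tracking the count of `q`s, saturating at 2; the second has 4 states tracking whether and how much of `ppp` has been seen. A product state is a pair (one from each), accepting exactly when both do.
       p  q 
>  A   B  C 
   B   D  C 
   C   E  F 
   D   G  C 
   E   H  F 
   F   I  F 
   G   G  J 
   H   J  F 
   I   K  F 
 * J   J  L 
   K   L  F 
 * L   L  L 
(> = start, * = accepting)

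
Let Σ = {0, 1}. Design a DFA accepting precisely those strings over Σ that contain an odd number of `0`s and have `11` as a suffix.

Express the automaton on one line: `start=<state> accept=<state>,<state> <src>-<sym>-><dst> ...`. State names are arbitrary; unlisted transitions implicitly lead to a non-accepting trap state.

start=S0 accept=S3 S0-0->S1 S0-1->S0 S1-0->S0 S1-1->S2 S2-0->S0 S2-1->S3 S3-0->S0 S3-1->S3

Build one automaton per condition and run them in lockstep. The first has 2 states tracking the count of `0`s modulo 2; the second has 3 states tracking how much of the suffix `11` has currently been matched. A product state is a pair (one from each), accepting exactly when both do. Equivalent product states are then merged.
A 4-state machine:
        0   1  
>  S0   S1  S0 
   S1   S0  S2 
   S2   S0  S3 
 * S3   S0  S3 
(> = start, * = accepting)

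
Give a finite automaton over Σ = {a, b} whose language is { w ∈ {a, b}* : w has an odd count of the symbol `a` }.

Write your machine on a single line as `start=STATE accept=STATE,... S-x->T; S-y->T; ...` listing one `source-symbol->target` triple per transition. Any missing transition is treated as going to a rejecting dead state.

Keep the running count of `a`s modulo 2: each `a` advances along the cycle S0 → S1 → S0 while other symbols loop. Accept at S1.
2 states suffice.
        a   b  
>  S0   S1  S0 
 * S1   S0  S1 
(> = start, * = accepting)

start=S0; accept=S1; S0-a->S1; S0-b->S0; S1-a->S0; S1-b->S1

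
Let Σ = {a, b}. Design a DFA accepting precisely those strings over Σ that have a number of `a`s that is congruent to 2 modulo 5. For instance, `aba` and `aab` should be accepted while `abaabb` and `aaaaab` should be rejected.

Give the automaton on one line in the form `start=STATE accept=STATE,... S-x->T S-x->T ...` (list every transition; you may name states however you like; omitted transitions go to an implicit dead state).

start=S0 accept=S2 S0-a->S1 S0-b->S0 S1-a->S2 S1-b->S1 S2-a->S3 S2-b->S2 S3-a->S4 S3-b->S3 S4-a->S0 S4-b->S4

The only thing that matters is how many `a`s have appeared, reduced mod 5. Use one state per residue: S0 for 0, …, S4 for 4. Reading `a` moves to the next residue; anything else stays put. S2 is accepting.
5 states suffice.
        a   b  
>  S0   S1  S0 
   S1   S2  S1 
 * S2   S3  S2 
   S3   S4  S3 
   S4   S0  S4 
(> = start, * = accepting)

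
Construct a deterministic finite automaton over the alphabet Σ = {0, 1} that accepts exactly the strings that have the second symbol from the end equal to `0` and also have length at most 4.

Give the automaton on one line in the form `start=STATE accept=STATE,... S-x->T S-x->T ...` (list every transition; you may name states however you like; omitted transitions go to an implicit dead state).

start=q0 accept=q3,q4,q7,q8 q0-0->q1 q0-1->q2 q1-0->q3 q1-1->q4 q2-0->q5 q2-1->q6 q3-0->q7 q3-1->q8 q4-0->q9 q4-1->q10 q5-0->q7 q5-1->q8 q6-0->q9 q6-1->q10 q7-0->q8 q7-1->q8 q8-0->q10 q8-1->q10 q9-0->q8 q9-1->q8 q10-0->q10 q10-1->q10

Run two small machines in parallel and take their product. One (7 states) tracks the last 2 symbols read; the other (6 states) tracks the input length, saturating at 5. Each combined state is a pair, one component from each; accept when both components accept. Minimizing collapses redundant product states.
An 11-state machine:
          0    1  
>  q0     q1   q2 
   q1     q3   q4 
   q2     q5   q6 
 * q3     q7   q8 
 * q4     q9  q10 
   q5     q7   q8 
   q6     q9  q10 
 * q7     q8   q8 
 * q8    q10  q10 
   q9     q8   q8 
   q10   q10  q10 
(> = start, * = accepting)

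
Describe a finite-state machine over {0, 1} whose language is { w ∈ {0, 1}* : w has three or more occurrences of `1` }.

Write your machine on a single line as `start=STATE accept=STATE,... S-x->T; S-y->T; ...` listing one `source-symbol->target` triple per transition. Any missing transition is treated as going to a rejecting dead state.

Count `1`s, saturating at 4: states s0 through s3 mean 0 through 3 `1`s seen; s4 means more than 3. Each `1` increments (capped at s4); other symbols loop. Accept from {s3, s4}.
A 5-state machine:
        0   1  
>  s0   s0  s1 
   s1   s1  s2 
   s2   s2  s3 
 * s3   s3  s4 
 * s4   s4  s4 
(> = start, * = accepting)

start=s0; accept=s3,s4; s0-0->s0; s0-1->s1; s1-0->s1; s1-1->s2; s2-0->s2; s2-1->s3; s3-0->s3; s3-1->s4; s4-0->s4; s4-1->s4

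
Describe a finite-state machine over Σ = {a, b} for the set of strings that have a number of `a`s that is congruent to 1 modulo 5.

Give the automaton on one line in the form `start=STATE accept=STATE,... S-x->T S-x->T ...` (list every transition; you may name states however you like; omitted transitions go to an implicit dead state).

The only thing that matters is how many `a`s have appeared, reduced mod 5. Use one state per residue: s0 for 0, …, s4 for 4. Reading `a` moves to the next residue; anything else stays put. s1 is accepting.
A 5-state machine:
        a   b  
>  s0   s1  s0 
 * s1   s2  s1 
   s2   s3  s2 
   s3   s4  s3 
   s4   s0  s4 
(> = start, * = accepting)

start=s0 accept=s1 s0-a->s1 s0-b->s0 s1-a->s2 s1-b->s1 s2-a->s3 s2-b->s2 s3-a->s4 s3-b->s3 s4-a->s0 s4-b->s4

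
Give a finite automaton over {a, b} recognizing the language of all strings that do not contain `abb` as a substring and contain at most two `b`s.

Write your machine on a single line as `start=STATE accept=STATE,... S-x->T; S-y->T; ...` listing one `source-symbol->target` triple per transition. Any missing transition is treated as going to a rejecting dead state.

Handle the two conditions separately and then intersect. One (4 states) tracks partial matches of the forbidden pattern `abb`; the other (4 states) tracks the count of `b`s, saturating at 3. Each combined state is a pair, one component from each; accept when both components accept. Minimizing collapses redundant product states.
With 6 states:
        a   b  
>* S0   S1  S2 
 * S1   S1  S3 
 * S2   S2  S4 
 * S3   S2  S5 
 * S4   S4  S5 
   S5   S5  S5 
(> = start, * = accepting)

start=S0; accept=S0,S1,S2,S3,S4; S0-a->S1; S0-b->S2; S1-a->S1; S1-b->S3; S2-a->S2; S2-b->S4; S3-a->S2; S3-b->S5; S4-a->S4; S4-b->S5; S5-a->S5; S5-b->S5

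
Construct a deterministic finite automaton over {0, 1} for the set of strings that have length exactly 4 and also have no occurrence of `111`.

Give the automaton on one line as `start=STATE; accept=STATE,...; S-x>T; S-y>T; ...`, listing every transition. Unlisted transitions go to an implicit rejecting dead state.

Run two small machines in parallel and take their product. The first has 6 states tracking the input length, saturating at 5; the second has 4 states tracking partial matches of the forbidden pattern `111`. A product state is a pair (one from each), accepting exactly when both do. Equivalent product states are then merged.
10 states suffice.
        0   1  
>  s0   s1  s2 
   s1   s3  s4 
   s2   s3  s5 
   s3   s6  s6 
   s4   s6  s7 
   s5   s6  s8 
   s6   s9  s9 
   s7   s9  s8 
   s8   s8  s8 
 * s9   s8  s8 
(> = start, * = accepting)

start=s0; accept=s9; s0-0>s1; s0-1>s2; s1-0>s3; s1-1>s4; s2-0>s3; s2-1>s5; s3-0>s6; s3-1>s6; s4-0>s6; s4-1>s7; s5-0>s6; s5-1>s8; s6-0>s9; s6-1>s9; s7-0>s9; s7-1>s8; s8-0>s8; s8-1>s8; s9-0>s8; s9-1>s8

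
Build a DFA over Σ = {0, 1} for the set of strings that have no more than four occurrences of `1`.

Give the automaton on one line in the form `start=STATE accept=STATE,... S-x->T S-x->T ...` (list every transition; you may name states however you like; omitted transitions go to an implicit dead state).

Only the number of `1`s matters, and only up to 5. Make a chain S0 → S1 → S2 → S3 → S4 → S5 advanced by each `1` (with S5 absorbing); every other symbol self-loops. The accepting set is {S0, S1, S2, S3, S4}.
A 6-state machine:
        0   1  
>* S0   S0  S1 
 * S1   S1  S2 
 * S2   S2  S3 
 * S3   S3  S4 
 * S4   S4  S5 
   S5   S5  S5 
(> = start, * = accepting)

start=S0 accept=S0,S1,S2,S3,S4 S0-0->S0 S0-1->S1 S1-0->S1 S1-1->S2 S2-0->S2 S2-1->S3 S3-0->S3 S3-1->S4 S4-0->S4 S4-1->S5 S5-0->S5 S5-1->S5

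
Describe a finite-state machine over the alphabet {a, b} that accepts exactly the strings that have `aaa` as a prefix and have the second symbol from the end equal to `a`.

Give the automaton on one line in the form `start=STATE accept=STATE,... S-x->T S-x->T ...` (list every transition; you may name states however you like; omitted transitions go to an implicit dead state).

Run two small machines in parallel and take their product. The first has 5 states tracking whether the input so far still matches the prefix `aaa`; the second has 7 states tracking the last 2 symbols read. A product state is a pair (one from each), accepting exactly when both do.
A 12-state machine:
          a    b  
>  q0     q1   q2 
   q1     q3   q4 
   q2     q5   q6 
   q3     q7   q4 
   q4     q5   q6 
   q5     q8   q4 
   q6     q5   q6 
 * q7     q7   q9 
   q8     q8   q4 
 * q9    q10  q11 
   q10    q7   q9 
   q11   q10  q11 
(> = start, * = accepting)

start=q0 accept=q7,q9 q0-a->q1 q0-b->q2 q1-a->q3 q1-b->q4 q2-a->q5 q2-b->q6 q3-a->q7 q3-b->q4 q4-a->q5 q4-b->q6 q5-a->q8 q5-b->q4 q6-a->q5 q6-b->q6 q7-a->q7 q7-b->q9 q8-a->q8 q8-b->q4 q9-a->q10 q9-b->q11 q10-a->q7 q10-b->q9 q11-a->q10 q11-b->q11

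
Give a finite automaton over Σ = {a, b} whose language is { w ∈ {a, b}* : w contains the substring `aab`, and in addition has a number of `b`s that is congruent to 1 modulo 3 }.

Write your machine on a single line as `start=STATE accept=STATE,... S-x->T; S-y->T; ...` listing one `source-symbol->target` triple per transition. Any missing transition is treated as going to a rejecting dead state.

Run two small machines in parallel and take their product. The first has 4 states tracking whether and how much of `aab` has been seen; the second has 3 states tracking the count of `b`s modulo 3. A product state is a pair (one from each), accepting exactly when both do. After merging equivalent states the machine shrinks.
        a   b  
>  S0   S1  S2 
   S1   S3  S2 
   S2   S4  S5 
   S3   S3  S6 
   S4   S7  S5 
   S5   S8  S0 
 * S6   S6  S9 
   S7   S7  S9 
   S8   S9  S0 
   S9   S9  S3 
(> = start, * = accepting)

start=S0; accept=S6; S0-a->S1; S0-b->S2; S1-a->S3; S1-b->S2; S2-a->S4; S2-b->S5; S3-a->S3; S3-b->S6; S4-a->S7; S4-b->S5; S5-a->S8; S5-b->S0; S6-a->S6; S6-b->S9; S7-a->S7; S7-b->S9; S8-a->S9; S8-b->S0; S9-a->S9; S9-b->S3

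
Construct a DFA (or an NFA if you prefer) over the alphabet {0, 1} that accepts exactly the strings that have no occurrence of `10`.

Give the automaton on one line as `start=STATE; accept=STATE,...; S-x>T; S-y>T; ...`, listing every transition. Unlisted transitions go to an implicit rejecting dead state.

This is the complement of 'contains `10`'. Use the same substring-matching states — S0 through S2 holding how much of `10` has just been matched — but flip the accepting set: everything except the trap S2 accepts.
        0   1  
>* S0   S0  S1 
 * S1   S2  S1 
   S2   S2  S2 
(> = start, * = accepting)

start=S0; accept=S0,S1; S0-0>S0; S0-1>S1; S1-0>S2; S1-1>S1; S2-0>S2; S2-1>S2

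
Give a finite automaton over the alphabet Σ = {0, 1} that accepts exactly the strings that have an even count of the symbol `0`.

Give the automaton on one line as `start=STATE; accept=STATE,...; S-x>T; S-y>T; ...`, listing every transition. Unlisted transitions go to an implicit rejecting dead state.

The only thing that matters is how many `0`s have appeared, reduced mod 2. Use one state per residue: S0 for 0, …, S1 for 1. Reading `0` moves to the next residue; anything else stays put. S0 is accepting.
        0   1  
>* S0   S1  S0 
   S1   S0  S1 
(> = start, * = accepting)

start=S0; accept=S0; S0-0>S1; S0-1>S0; S1-0>S0; S1-1>S1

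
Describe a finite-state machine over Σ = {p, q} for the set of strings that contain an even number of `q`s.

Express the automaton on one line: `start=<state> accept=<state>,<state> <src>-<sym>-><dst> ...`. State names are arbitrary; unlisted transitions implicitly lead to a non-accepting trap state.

start=A accept=A A-p->A A-q->B B-p->B B-q->A

The only thing that matters is how many `q`s have appeared, reduced mod 2. Use one state per residue: A for 0, …, B for 1. Reading `q` moves to the next residue; anything else stays put. A is accepting.
2 states suffice.
       p  q 
>* A   A  B 
   B   B  A 
(> = start, * = accepting)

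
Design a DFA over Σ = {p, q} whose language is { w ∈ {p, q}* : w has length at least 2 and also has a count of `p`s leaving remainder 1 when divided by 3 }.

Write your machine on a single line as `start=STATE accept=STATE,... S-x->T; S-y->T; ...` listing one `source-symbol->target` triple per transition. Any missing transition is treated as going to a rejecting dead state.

Build one automaton per condition and run them in lockstep. One (4 states) tracks the input length, saturating at 3; the other (3 states) tracks the count of `p`s modulo 3. Each combined state is a pair, one component from each; accept when both components accept.
With 9 states:
        p   q  
>  s0   s1  s2 
   s1   s3  s4 
   s2   s4  s5 
   s3   s6  s7 
 * s4   s7  s8 
   s5   s8  s6 
   s6   s8  s6 
   s7   s6  s7 
 * s8   s7  s8 
(> = start, * = accepting)

start=s0; accept=s4,s8; s0-p->s1; s0-q->s2; s1-p->s3; s1-q->s4; s2-p->s4; s2-q->s5; s3-p->s6; s3-q->s7; s4-p->s7; s4-q->s8; s5-p->s8; s5-q->s6; s6-p->s8; s6-q->s6; s7-p->s6; s7-q->s7; s8-p->s7; s8-q->s8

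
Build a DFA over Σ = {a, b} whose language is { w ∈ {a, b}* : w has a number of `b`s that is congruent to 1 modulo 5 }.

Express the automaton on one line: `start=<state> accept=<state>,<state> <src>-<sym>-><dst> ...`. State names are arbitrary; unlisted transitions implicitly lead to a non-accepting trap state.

start=q0 accept=q1 q0-a->q0 q0-b->q1 q1-a->q1 q1-b->q2 q2-a->q2 q2-b->q3 q3-a->q3 q3-b->q4 q4-a->q4 q4-b->q0

Keep the running count of `b`s modulo 5: each `b` advances along the cycle q0 → q1 → q2 → q3 → q4 → q0 while other symbols loop. Accept at q1.
A 5-state machine:
        a   b  
>  q0   q0  q1 
 * q1   q1  q2 
   q2   q2  q3 
   q3   q3  q4 
   q4   q4  q0 
(> = start, * = accepting)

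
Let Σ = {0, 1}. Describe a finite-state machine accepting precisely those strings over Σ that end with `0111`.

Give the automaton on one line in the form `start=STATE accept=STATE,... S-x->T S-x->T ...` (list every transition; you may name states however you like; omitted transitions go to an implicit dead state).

Let each state record the length of the longest suffix of the input read so far that is also a prefix of `0111`. s1 means the last symbol is `0`; s2 means the last 2 symbols are `01`; s3 means the last 3 symbols are `011`; s4 means the last 4 symbols are `0111`. Accept only at s4, where the string currently ends in `0111`.
With 5 states:
        0   1  
>  s0   s1  s0 
   s1   s1  s2 
   s2   s1  s3 
   s3   s1  s4 
 * s4   s1  s0 
(> = start, * = accepting)

start=s0 accept=s4 s0-0->s1 s0-1->s0 s1-0->s1 s1-1->s2 s2-0->s1 s2-1->s3 s3-0->s1 s3-1->s4 s4-0->s1 s4-1->s0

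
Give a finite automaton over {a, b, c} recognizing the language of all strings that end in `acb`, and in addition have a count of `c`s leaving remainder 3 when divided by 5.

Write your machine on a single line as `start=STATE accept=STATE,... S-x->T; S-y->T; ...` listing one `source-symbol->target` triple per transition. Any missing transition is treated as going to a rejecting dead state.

start=s0; accept=s14; s0-a->s1; s0-b->s0; s0-c->s2; s1-a->s1; s1-b->s0; s1-c->s3; s2-a->s4; s2-b->s2; s2-c->s5; s3-a->s4; s3-b->s6; s3-c->s5; s4-a->s4; s4-b->s2; s4-c->s7; s5-a->s8; s5-b->s5; s5-c->s9; s6-a->s4; s6-b->s2; s6-c->s5; s7-a->s8; s7-b->s10; s7-c->s9; s8-a->s8; s8-b->s5; s8-c->s11; s9-a->s12; s9-b->s9; s9-c->s13; s10-a->s8; s10-b->s5; s10-c->s9; s11-a->s12; s11-b->s14; s11-c->s13; s12-a->s12; s12-b->s9; s12-c->s15; s13-a->s16; s13-b->s13; s13-c->s0; s14-a->s12; s14-b->s9; s14-c->s13; s15-a->s16; s15-b->s17; s15-c->s0; s16-a->s16; s16-b->s13; s16-c->s18; s17-a->s16; s17-b->s13; s17-c->s0; s18-a->s1; s18-b->s19; s18-c->s2; s19-a->s1; s19-b->s0; s19-c->s2

Run two small machines in parallel and take their product. One (4 states) tracks how much of the suffix `acb` has currently been matched; the other (5 states) tracks the count of `c`s modulo 5. Each combined state is a pair, one component from each; accept when both components accept.
20 states suffice.
          a    b    c  
>  s0     s1   s0   s2 
   s1     s1   s0   s3 
   s2     s4   s2   s5 
   s3     s4   s6   s5 
   s4     s4   s2   s7 
   s5     s8   s5   s9 
   s6     s4   s2   s5 
   s7     s8  s10   s9 
   s8     s8   s5  s11 
   s9    s12   s9  s13 
   s10    s8   s5   s9 
   s11   s12  s14  s13 
   s12   s12   s9  s15 
   s13   s16  s13   s0 
 * s14   s12   s9  s13 
   s15   s16  s17   s0 
   s16   s16  s13  s18 
   s17   s16  s13   s0 
   s18    s1  s19   s2 
   s19    s1   s0   s2 
(> = start, * = accepting)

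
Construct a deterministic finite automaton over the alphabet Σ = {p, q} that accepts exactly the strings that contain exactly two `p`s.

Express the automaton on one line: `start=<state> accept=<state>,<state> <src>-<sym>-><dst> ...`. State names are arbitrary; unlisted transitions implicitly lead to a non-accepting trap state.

start=A accept=C A-p->B A-q->A B-p->C B-q->B C-p->D C-q->C D-p->D D-q->D

Count `p`s, saturating at 3: states A through C mean 0 through 2 `p`s seen; D means more than 2. Each `p` increments (capped at D); other symbols loop. Accept from {C}.
A 4-state machine:
       p  q 
>  A   B  A 
   B   C  B 
 * C   D  C 
   D   D  D 
(> = start, * = accepting)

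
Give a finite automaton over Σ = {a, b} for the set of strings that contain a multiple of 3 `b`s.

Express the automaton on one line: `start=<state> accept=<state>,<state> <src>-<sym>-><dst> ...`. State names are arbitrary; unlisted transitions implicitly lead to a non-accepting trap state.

The only thing that matters is how many `b`s have appeared, reduced mod 3. Use one state per residue: s0 for 0, …, s2 for 2. Reading `b` moves to the next residue; anything else stays put. s0 is accepting.
With 3 states:
        a   b  
>* s0   s0  s1 
   s1   s1  s2 
   s2   s2  s0 
(> = start, * = accepting)

start=s0 accept=s0 s0-a->s0 s0-b->s1 s1-a->s1 s1-b->s2 s2-a->s2 s2-b->s0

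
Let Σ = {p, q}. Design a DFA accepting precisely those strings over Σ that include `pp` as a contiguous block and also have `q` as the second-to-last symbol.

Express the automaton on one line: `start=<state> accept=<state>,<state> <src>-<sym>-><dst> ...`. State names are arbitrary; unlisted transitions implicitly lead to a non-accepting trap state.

Run two small machines in parallel and take their product. One (3 states) tracks whether and how much of `pp` has been seen; the other (7 states) tracks the last 2 symbols read. Each combined state is a pair, one component from each; accept when both components accept.
A 10-state machine:
        p   q  
>  S0   S1  S2 
   S1   S3  S4 
   S2   S5  S6 
   S3   S3  S7 
   S4   S5  S6 
   S5   S3  S4 
   S6   S5  S6 
   S7   S8  S9 
 * S8   S3  S7 
 * S9   S8  S9 
(> = start, * = accepting)

start=S0 accept=S8,S9 S0-p->S1 S0-q->S2 S1-p->S3 S1-q->S4 S2-p->S5 S2-q->S6 S3-p->S3 S3-q->S7 S4-p->S5 S4-q->S6 S5-p->S3 S5-q->S4 S6-p->S5 S6-q->S6 S7-p->S8 S7-q->S9 S8-p->S3 S8-q->S7 S9-p->S8 S9-q->S9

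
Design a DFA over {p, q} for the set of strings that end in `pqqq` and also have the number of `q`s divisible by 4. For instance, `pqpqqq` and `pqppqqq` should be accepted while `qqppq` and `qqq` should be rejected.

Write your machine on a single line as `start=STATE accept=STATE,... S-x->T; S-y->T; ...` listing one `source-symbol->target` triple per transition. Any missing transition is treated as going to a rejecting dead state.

start=S0; accept=S7; S0-p->S0; S0-q->S1; S1-p->S2; S1-q->S3; S2-p->S2; S2-q->S4; S3-p->S3; S3-q->S5; S4-p->S3; S4-q->S6; S5-p->S5; S5-q->S0; S6-p->S5; S6-q->S7; S7-p->S0; S7-q->S1

Build one automaton per condition and run them in lockstep. One (5 states) tracks how much of the suffix `pqqq` has currently been matched; the other (4 states) tracks the count of `q`s modulo 4. Each combined state is a pair, one component from each; accept when both components accept. Equivalent product states are then merged.
8 states suffice.
        p   q  
>  S0   S0  S1 
   S1   S2  S3 
   S2   S2  S4 
   S3   S3  S5 
   S4   S3  S6 
   S5   S5  S0 
   S6   S5  S7 
 * S7   S0  S1 
(> = start, * = accepting)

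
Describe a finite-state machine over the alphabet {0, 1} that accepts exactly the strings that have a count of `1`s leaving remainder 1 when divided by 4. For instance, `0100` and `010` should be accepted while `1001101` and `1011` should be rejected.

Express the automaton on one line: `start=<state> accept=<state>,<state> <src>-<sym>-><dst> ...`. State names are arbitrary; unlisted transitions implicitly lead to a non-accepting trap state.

The only thing that matters is how many `1`s have appeared, reduced mod 4. Use one state per residue: q0 for 0, …, q3 for 3. Reading `1` moves to the next residue; anything else stays put. q1 is accepting.
4 states suffice.
        0   1  
>  q0   q0  q1 
 * q1   q1  q2 
   q2   q2  q3 
   q3   q3  q0 
(> = start, * = accepting)

start=q0 accept=q1 q0-0->q0 q0-1->q1 q1-0->q1 q1-1->q2 q2-0->q2 q2-1->q3 q3-0->q3 q3-1->q0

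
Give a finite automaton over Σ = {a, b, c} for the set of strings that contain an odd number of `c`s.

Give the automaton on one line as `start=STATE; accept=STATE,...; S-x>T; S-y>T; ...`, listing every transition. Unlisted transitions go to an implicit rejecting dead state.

Keep the running count of `c`s modulo 2: each `c` advances along the cycle q0 → q1 → q0 while other symbols loop. Accept at q1.
2 states suffice.
        a   b   c  
>  q0   q0  q0  q1 
 * q1   q1  q1  q0 
(> = start, * = accepting)

start=q0; accept=q1; q0-a>q0; q0-b>q0; q0-c>q1; q1-a>q1; q1-b>q1; q1-c>q0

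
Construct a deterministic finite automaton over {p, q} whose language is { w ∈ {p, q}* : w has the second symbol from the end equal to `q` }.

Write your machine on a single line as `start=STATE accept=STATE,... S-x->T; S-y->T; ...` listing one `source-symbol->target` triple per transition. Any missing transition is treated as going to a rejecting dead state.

start=s0; accept=s5,s6; s0-p->s1; s0-q->s2; s1-p->s3; s1-q->s4; s2-p->s5; s2-q->s6; s3-p->s3; s3-q->s4; s4-p->s5; s4-q->s6; s5-p->s3; s5-q->s4; s6-p->s5; s6-q->s6

A DFA must remember the last 2 symbols (since which symbol is second-to-last isn't known until the input ends). Use one state per possible window of the last ≤2 symbols; accept from those whose window starts with `q`.
With 7 states:
        p   q  
>  s0   s1  s2 
   s1   s3  s4 
   s2   s5  s6 
   s3   s3  s4 
   s4   s5  s6 
 * s5   s3  s4 
 * s6   s5  s6 
(> = start, * = accepting)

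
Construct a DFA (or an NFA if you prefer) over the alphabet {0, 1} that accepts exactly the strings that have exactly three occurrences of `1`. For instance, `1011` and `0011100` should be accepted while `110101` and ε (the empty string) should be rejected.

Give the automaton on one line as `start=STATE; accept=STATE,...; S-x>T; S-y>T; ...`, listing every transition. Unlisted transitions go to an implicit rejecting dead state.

start=A; accept=D; A-0>A; A-1>B; B-0>B; B-1>C; C-0>C; C-1>D; D-0>D; D-1>E; E-0>E; E-1>E

Only the number of `1`s matters, and only up to 4. Make a chain A → B → C → D → E advanced by each `1` (with E absorbing); every other symbol self-loops. The accepting set is {D}.
A 5-state machine:
       0  1 
>  A   A  B 
   B   B  C 
   C   C  D 
 * D   D  E 
   E   E  E 
(> = start, * = accepting)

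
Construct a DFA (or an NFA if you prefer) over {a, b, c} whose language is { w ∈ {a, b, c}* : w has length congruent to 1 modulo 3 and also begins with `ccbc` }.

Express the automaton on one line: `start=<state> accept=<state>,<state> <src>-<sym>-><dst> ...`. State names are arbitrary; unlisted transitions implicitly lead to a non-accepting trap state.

Build one automaton per condition and run them in lockstep. One (3 states) tracks the input length modulo 3; the other (6 states) tracks whether the input so far still matches the prefix `ccbc`. Each combined state is a pair, one component from each; accept when both components accept. Equivalent product states are then merged.
With 8 states:
        a   b   c  
>  q0   q1  q1  q2 
   q1   q1  q1  q1 
   q2   q1  q1  q3 
   q3   q1  q4  q1 
   q4   q1  q1  q5 
 * q5   q6  q6  q6 
   q6   q7  q7  q7 
   q7   q5  q5  q5 
(> = start, * = accepting)

start=q0 accept=q5 q0-a->q1 q0-b->q1 q0-c->q2 q1-a->q1 q1-b->q1 q1-c->q1 q2-a->q1 q2-b->q1 q2-c->q3 q3-a->q1 q3-b->q4 q3-c->q1 q4-a->q1 q4-b->q1 q4-c->q5 q5-a->q6 q5-b->q6 q5-c->q6 q6-a->q7 q6-b->q7 q6-c->q7 q7-a->q5 q7-b->q5 q7-c->q5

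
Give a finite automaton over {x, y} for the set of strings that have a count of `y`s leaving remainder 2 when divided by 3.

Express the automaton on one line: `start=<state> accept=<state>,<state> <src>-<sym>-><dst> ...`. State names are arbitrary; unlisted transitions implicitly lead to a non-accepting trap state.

start=A accept=C A-x->A A-y->B B-x->B B-y->C C-x->C C-y->A

The only thing that matters is how many `y`s have appeared, reduced mod 3. Use one state per residue: A for 0, …, C for 2. Reading `y` moves to the next residue; anything else stays put. C is accepting.
3 states suffice.
       x  y 
>  A   A  B 
   B   B  C 
 * C   C  A 
(> = start, * = accepting)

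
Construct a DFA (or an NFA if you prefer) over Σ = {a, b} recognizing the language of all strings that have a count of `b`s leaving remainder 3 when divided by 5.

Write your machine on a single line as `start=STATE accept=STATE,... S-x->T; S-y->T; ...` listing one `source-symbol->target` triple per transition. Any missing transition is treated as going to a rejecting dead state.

Keep the running count of `b`s modulo 5: each `b` advances along the cycle q0 → q1 → q2 → q3 → q4 → q0 while other symbols loop. Accept at q3.
A 5-state machine:
        a   b  
>  q0   q0  q1 
   q1   q1  q2 
   q2   q2  q3 
 * q3   q3  q4 
   q4   q4  q0 
(> = start, * = accepting)

start=q0; accept=q3; q0-a->q0; q0-b->q1; q1-a->q1; q1-b->q2; q2-a->q2; q2-b->q3; q3-a->q3; q3-b->q4; q4-a->q4; q4-b->q0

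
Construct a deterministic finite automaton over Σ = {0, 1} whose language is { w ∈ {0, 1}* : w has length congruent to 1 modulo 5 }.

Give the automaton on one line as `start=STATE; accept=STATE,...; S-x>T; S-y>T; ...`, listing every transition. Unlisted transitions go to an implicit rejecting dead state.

Count input length modulo 5: every symbol advances one step around the cycle q0 → q1 → q2 → q3 → q4 → q0. Accept at q1.
5 states suffice.
        0   1  
>  q0   q1  q1 
 * q1   q2  q2 
   q2   q3  q3 
   q3   q4  q4 
   q4   q0  q0 
(> = start, * = accepting)

start=q0; accept=q1; q0-0>q1; q0-1>q1; q1-0>q2; q1-1>q2; q2-0>q3; q2-1>q3; q3-0>q4; q3-1>q4; q4-0>q0; q4-1>q0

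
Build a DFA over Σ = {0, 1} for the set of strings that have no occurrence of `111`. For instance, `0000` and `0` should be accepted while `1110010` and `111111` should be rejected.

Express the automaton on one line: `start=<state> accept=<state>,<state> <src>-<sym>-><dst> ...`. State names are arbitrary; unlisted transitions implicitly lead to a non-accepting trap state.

Track partial matches of the forbidden pattern `111`. State q3 is a dead state reached once `111` has occurred; every other state accepts. q0 means no part of `111` is currently matched.
        0   1  
>* q0   q0  q1 
 * q1   q0  q2 
 * q2   q0  q3 
   q3   q3  q3 
(> = start, * = accepting)

start=q0 accept=q0,q1,q2 q0-0->q0 q0-1->q1 q1-0->q0 q1-1->q2 q2-0->q0 q2-1->q3 q3-0->q3 q3-1->q3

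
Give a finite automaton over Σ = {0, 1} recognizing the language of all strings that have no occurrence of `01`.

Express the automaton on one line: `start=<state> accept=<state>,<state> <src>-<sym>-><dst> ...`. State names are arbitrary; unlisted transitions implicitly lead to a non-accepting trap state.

Track partial matches of the forbidden pattern `01`. State q2 is a dead state reached once `01` has occurred; every other state accepts. q0 means no part of `01` is currently matched.
With 3 states:
        0   1  
>* q0   q1  q0 
 * q1   q1  q2 
   q2   q2  q2 
(> = start, * = accepting)

start=q0 accept=q0,q1 q0-0->q1 q0-1->q0 q1-0->q1 q1-1->q2 q2-0->q2 q2-1->q2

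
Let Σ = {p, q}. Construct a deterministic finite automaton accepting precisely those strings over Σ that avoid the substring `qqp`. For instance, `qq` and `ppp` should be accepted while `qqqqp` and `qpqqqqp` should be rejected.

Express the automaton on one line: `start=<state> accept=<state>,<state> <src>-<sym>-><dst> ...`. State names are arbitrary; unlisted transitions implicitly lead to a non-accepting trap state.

This is the complement of 'contains `qqp`'. Use the same substring-matching states — S0 through S3 holding how much of `qqp` has just been matched — but flip the accepting set: everything except the trap S3 accepts.
A 4-state machine:
        p   q  
>* S0   S0  S1 
 * S1   S0  S2 
 * S2   S3  S2 
   S3   S3  S3 
(> = start, * = accepting)

start=S0 accept=S0,S1,S2 S0-p->S0 S0-q->S1 S1-p->S0 S1-q->S2 S2-p->S3 S2-q->S2 S3-p->S3 S3-q->S3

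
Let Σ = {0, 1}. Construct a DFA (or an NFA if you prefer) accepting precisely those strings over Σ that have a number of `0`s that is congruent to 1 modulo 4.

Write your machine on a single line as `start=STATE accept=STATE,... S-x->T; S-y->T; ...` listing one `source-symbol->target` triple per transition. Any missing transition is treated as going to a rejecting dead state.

start=s0; accept=s1; s0-0->s1; s0-1->s0; s1-0->s2; s1-1->s1; s2-0->s3; s2-1->s2; s3-0->s0; s3-1->s3

Keep the running count of `0`s modulo 4: each `0` advances along the cycle s0 → s1 → s2 → s3 → s0 while other symbols loop. Accept at s1.
With 4 states:
        0   1  
>  s0   s1  s0 
 * s1   s2  s1 
   s2   s3  s2 
   s3   s0  s3 
(> = start, * = accepting)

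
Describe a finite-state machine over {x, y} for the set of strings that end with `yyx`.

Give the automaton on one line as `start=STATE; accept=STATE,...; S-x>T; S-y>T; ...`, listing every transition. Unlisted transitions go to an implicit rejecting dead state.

start=s0; accept=s3; s0-x>s0; s0-y>s1; s1-x>s0; s1-y>s2; s2-x>s3; s2-y>s2; s3-x>s0; s3-y>s1

Let each state record the length of the longest suffix of the input read so far that is also a prefix of `yyx`. s1 means the last symbol is `y`; s2 means the last 2 symbols are `yy`; s3 means the last 3 symbols are `yyx`. Accept only at s3, where the string currently ends in `yyx`.
        x   y  
>  s0   s0  s1 
   s1   s0  s2 
   s2   s3  s2 
 * s3   s0  s1 
(> = start, * = accepting)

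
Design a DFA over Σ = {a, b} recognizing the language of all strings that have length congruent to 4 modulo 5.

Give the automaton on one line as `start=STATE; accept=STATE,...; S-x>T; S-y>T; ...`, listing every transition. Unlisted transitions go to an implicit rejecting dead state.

Count input length modulo 5: every symbol advances one step around the cycle q0 → q1 → q2 → q3 → q4 → q0. Accept at q4.
With 5 states:
        a   b  
>  q0   q1  q1 
   q1   q2  q2 
   q2   q3  q3 
   q3   q4  q4 
 * q4   q0  q0 
(> = start, * = accepting)

start=q0; accept=q4; q0-a>q1; q0-b>q1; q1-a>q2; q1-b>q2; q2-a>q3; q2-b>q3; q3-a>q4; q3-b>q4; q4-a>q0; q4-b>q0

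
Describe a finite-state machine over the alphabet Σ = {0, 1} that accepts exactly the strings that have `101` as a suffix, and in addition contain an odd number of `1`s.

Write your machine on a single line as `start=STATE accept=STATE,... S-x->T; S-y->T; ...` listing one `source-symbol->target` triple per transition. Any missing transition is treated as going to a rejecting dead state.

start=S0; accept=S4; S0-0->S0; S0-1->S1; S1-0->S1; S1-1->S2; S2-0->S3; S2-1->S1; S3-0->S0; S3-1->S4; S4-0->S1; S4-1->S2

Build one automaton per condition and run them in lockstep. The first has 4 states tracking how much of the suffix `101` has currently been matched; the second has 2 states tracking the count of `1`s modulo 2. A product state is a pair (one from each), accepting exactly when both do. After merging equivalent states the machine shrinks.
With 5 states:
        0   1  
>  S0   S0  S1 
   S1   S1  S2 
   S2   S3  S1 
   S3   S0  S4 
 * S4   S1  S2 
(> = start, * = accepting)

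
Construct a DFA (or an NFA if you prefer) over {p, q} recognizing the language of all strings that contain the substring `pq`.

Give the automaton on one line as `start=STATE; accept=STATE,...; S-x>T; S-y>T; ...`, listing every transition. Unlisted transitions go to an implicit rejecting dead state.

start=S0; accept=S2; S0-p>S1; S0-q>S0; S1-p>S1; S1-q>S2; S2-p>S2; S2-q>S2

States S0..S1 record the length of the longest prefix of `pq` that matches the current input suffix. Reaching S2 means `pq` has been seen, and we stay there forever. Accept from S2.
        p   q  
>  S0   S1  S0 
   S1   S1  S2 
 * S2   S2  S2 
(> = start, * = accepting)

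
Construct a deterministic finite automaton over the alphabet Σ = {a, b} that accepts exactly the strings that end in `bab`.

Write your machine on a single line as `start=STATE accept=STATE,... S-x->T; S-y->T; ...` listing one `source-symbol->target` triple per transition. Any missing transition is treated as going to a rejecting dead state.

start=q0; accept=q3; q0-a->q0; q0-b->q1; q1-a->q2; q1-b->q1; q2-a->q0; q2-b->q3; q3-a->q2; q3-b->q1

Remember how much of `bab` the current input suffix matches. State q0 means no match yet; q1 means the last symbol is `b`; q2 means the last 2 symbols are `ba`; q3 means the last 3 symbols are `bab`. Only q3 accepts. On a mismatch, fall back to the longest proper suffix that is still a prefix of `bab`.
A 4-state machine:
        a   b  
>  q0   q0  q1 
   q1   q2  q1 
   q2   q0  q3 
 * q3   q2  q1 
(> = start, * = accepting)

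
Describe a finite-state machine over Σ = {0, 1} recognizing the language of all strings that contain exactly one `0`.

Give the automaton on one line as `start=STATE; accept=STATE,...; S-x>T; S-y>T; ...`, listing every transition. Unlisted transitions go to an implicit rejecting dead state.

Count `0`s, saturating at 2: state S0 means no `0` yet, S1 means one `0` seen, S2 means more than one. Each `0` increments (capped at S2); other symbols loop. Accept from {S1}.
3 states suffice.
        0   1  
>  S0   S1  S0 
 * S1   S2  S1 
   S2   S2  S2 
(> = start, * = accepting)

start=S0; accept=S1; S0-0>S1; S0-1>S0; S1-0>S2; S1-1>S1; S2-0>S2; S2-1>S2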